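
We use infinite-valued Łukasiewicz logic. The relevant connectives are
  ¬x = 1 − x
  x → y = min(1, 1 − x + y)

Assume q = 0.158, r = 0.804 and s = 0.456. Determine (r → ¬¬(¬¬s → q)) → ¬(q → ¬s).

0.102

¬s = 1 − 0.456 = 0.544
¬¬s = 1 − 0.544 = 0.456
¬¬s → q = min(1, 1 − 0.456 + 0.158) = min(1, 0.702) = 0.702
¬(¬¬s → q) = 1 − 0.702 = 0.298
¬¬(¬¬s → q) = 1 − 0.298 = 0.702
r → ¬¬(¬¬s → q) = min(1, 1 − 0.804 + 0.702) = min(1, 0.898) = 0.898
q → ¬s = min(1, 1 − 0.158 + 0.544) = min(1, 1.386) = 1.000
¬(q → ¬s) = 1 − 1.000 = 0.000
(r → ¬¬(¬¬s → q)) → ¬(q → ¬s) = min(1, 1 − 0.898 + 0.000) = min(1, 0.102) = 0.102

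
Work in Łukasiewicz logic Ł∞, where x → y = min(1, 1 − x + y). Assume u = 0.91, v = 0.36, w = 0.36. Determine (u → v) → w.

0.91

u → v = min(1, 1 − 0.91 + 0.36) = min(1, 0.45) = 0.45
(u → v) → w = min(1, 1 − 0.45 + 0.36) = min(1, 0.91) = 0.91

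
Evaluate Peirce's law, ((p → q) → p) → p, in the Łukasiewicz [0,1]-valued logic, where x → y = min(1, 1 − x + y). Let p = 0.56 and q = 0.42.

p → q = min(1, 1 − 0.56 + 0.42) = min(1, 0.86) = 0.86
(p → q) → p = min(1, 1 − 0.86 + 0.56) = min(1, 0.70) = 0.70
((p → q) → p) → p = min(1, 1 − 0.70 + 0.56) = min(1, 0.86) = 0.86
(The value 0.86 < 1 shows this instance is not satisfied; not a Ł∞-tautology in general.)

0.86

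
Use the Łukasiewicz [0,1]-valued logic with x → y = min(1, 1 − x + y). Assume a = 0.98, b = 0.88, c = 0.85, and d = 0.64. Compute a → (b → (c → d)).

c → d = min(1, 1 − 0.85 + 0.64) = min(1, 0.79) = 0.79
b → (c → d) = min(1, 1 − 0.88 + 0.79) = min(1, 0.91) = 0.91
a → (b → (c → d)) = min(1, 1 − 0.98 + 0.91) = min(1, 0.93) = 0.93

0.93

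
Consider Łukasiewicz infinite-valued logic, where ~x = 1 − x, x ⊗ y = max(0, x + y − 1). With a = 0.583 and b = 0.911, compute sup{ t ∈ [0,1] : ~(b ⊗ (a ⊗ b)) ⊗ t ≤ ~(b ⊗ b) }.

a ⊗ b = max(0, 0.583 + 0.911 − 1) = max(0, 0.494) = 0.494
b ⊗ (a ⊗ b) = max(0, 0.911 + 0.494 − 1) = max(0, 0.405) = 0.405
~(b ⊗ (a ⊗ b)) = 1 − 0.405 = 0.595
So the left factor is ~(b ⊗ (a ⊗ b)) = 0.595.
b ⊗ b = max(0, 0.911 + 0.911 − 1) = max(0, 0.822) = 0.822
~(b ⊗ b) = 1 − 0.822 = 0.178
So the right-hand bound is ~(b ⊗ b) = 0.178.
The residuum of the Łukasiewicz t-norm gives the supremum: min(1, 1 − 0.595 + 0.178).
1 − 0.595 + 0.178 = 0.583, so t = min(1, 0.583) = 0.583.
Check: 0.595 ⊗ 0.583 = max(0, 0.178) = 0.178 ≤ 0.178.

0.583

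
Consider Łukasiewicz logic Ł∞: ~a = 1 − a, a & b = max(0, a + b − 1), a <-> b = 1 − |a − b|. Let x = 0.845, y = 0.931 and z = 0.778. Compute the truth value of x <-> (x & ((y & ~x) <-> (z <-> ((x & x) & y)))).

~x = 1 − 0.845 = 0.155
y & ~x = max(0, 0.931 + 0.155 − 1) = max(0, 0.086) = 0.086
x & x = max(0, 0.845 + 0.845 − 1) = max(0, 0.690) = 0.690
(x & x) & y = max(0, 0.690 + 0.931 − 1) = max(0, 0.621) = 0.621
z <-> ((x & x) & y) = 1 − |0.778 − 0.621| = 1 − 0.157 = 0.843
(y & ~x) <-> (z <-> ((x & x) & y)) = 1 − |0.086 − 0.843| = 1 − 0.757 = 0.243
x & ((y & ~x) <-> (z <-> ((x & x) & y))) = max(0, 0.845 + 0.243 − 1) = max(0, 0.088) = 0.088
x <-> (x & ((y & ~x) <-> (z <-> ((x & x) & y)))) = 1 − |0.845 − 0.088| = 1 − 0.757 = 0.243

0.243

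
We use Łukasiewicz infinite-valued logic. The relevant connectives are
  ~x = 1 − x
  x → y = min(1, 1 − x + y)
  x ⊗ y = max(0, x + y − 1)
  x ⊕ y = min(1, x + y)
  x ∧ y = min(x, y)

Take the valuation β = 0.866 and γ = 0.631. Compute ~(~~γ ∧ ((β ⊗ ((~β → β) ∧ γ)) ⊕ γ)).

0.369

~γ = 1 − 0.631 = 0.369
~~γ = 1 − 0.369 = 0.631
~β = 1 − 0.866 = 0.134
~β → β = min(1, 1 − 0.134 + 0.866) = min(1, 1.732) = 1.000
(~β → β) ∧ γ = min(1.000, 0.631) = 0.631
β ⊗ ((~β → β) ∧ γ) = max(0, 0.866 + 0.631 − 1) = max(0, 0.497) = 0.497
(β ⊗ ((~β → β) ∧ γ)) ⊕ γ = min(1, 0.497 + 0.631) = min(1, 1.128) = 1.000
~~γ ∧ ((β ⊗ ((~β → β) ∧ γ)) ⊕ γ) = min(0.631, 1.000) = 0.631
~(~~γ ∧ ((β ⊗ ((~β → β) ∧ γ)) ⊕ γ)) = 1 − 0.631 = 0.369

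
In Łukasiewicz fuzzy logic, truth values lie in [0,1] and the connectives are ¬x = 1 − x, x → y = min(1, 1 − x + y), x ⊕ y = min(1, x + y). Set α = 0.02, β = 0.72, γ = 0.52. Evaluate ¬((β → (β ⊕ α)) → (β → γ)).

β ⊕ α = min(1, 0.72 + 0.02) = min(1, 0.74) = 0.74
β → (β ⊕ α) = min(1, 1 − 0.72 + 0.74) = min(1, 1.02) = 1.00
β → γ = min(1, 1 − 0.72 + 0.52) = min(1, 0.80) = 0.80
(β → (β ⊕ α)) → (β → γ) = min(1, 1 − 1.00 + 0.80) = min(1, 0.80) = 0.80
¬((β → (β ⊕ α)) → (β → γ)) = 1 − 0.80 = 0.20

0.20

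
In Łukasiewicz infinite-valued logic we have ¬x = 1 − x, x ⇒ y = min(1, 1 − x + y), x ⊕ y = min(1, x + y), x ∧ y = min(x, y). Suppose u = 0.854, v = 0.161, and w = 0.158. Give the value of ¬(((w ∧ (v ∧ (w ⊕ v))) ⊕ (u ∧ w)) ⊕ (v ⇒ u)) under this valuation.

0.000

w ⊕ v = min(1, 0.158 + 0.161) = min(1, 0.319) = 0.319
v ∧ (w ⊕ v) = min(0.161, 0.319) = 0.161
w ∧ (v ∧ (w ⊕ v)) = min(0.158, 0.161) = 0.158
u ∧ w = min(0.854, 0.158) = 0.158
(w ∧ (v ∧ (w ⊕ v))) ⊕ (u ∧ w) = min(1, 0.158 + 0.158) = min(1, 0.316) = 0.316
v ⇒ u = min(1, 1 − 0.161 + 0.854) = min(1, 1.693) = 1.000
((w ∧ (v ∧ (w ⊕ v))) ⊕ (u ∧ w)) ⊕ (v ⇒ u) = min(1, 0.316 + 1.000) = min(1, 1.316) = 1.000
¬(((w ∧ (v ∧ (w ⊕ v))) ⊕ (u ∧ w)) ⊕ (v ⇒ u)) = 1 − 1.000 = 0.000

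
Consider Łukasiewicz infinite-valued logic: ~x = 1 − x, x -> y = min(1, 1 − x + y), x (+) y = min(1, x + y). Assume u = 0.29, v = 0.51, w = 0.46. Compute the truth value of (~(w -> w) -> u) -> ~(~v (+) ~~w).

w -> w = min(1, 1 − 0.46 + 0.46) = min(1, 1.00) = 1.00
~(w -> w) = 1 − 1.00 = 0.00
~(w -> w) -> u = min(1, 1 − 0.00 + 0.29) = min(1, 1.29) = 1.00
~v = 1 − 0.51 = 0.49
~w = 1 − 0.46 = 0.54
~~w = 1 − 0.54 = 0.46
~v (+) ~~w = min(1, 0.49 + 0.46) = min(1, 0.95) = 0.95
~(~v (+) ~~w) = 1 − 0.95 = 0.05
(~(w -> w) -> u) -> ~(~v (+) ~~w) = min(1, 1 − 1.00 + 0.05) = min(1, 0.05) = 0.05

0.05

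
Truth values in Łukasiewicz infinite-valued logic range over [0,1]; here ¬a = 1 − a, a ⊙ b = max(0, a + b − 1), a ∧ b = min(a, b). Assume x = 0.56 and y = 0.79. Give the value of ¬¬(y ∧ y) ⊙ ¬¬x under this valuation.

y ∧ y = min(0.79, 0.79) = 0.79
¬(y ∧ y) = 1 − 0.79 = 0.21
¬¬(y ∧ y) = 1 − 0.21 = 0.79
¬x = 1 − 0.56 = 0.44
¬¬x = 1 − 0.44 = 0.56
¬¬(y ∧ y) ⊙ ¬¬x = max(0, 0.79 + 0.56 − 1) = max(0, 0.35) = 0.35

0.35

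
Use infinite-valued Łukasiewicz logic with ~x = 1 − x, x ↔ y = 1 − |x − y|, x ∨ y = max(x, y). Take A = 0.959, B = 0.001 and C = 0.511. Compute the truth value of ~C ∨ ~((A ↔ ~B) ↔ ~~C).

0.489

~C = 1 − 0.511 = 0.489
~B = 1 − 0.001 = 0.999
A ↔ ~B = 1 − |0.959 − 0.999| = 1 − 0.040 = 0.960
~~C = 1 − 0.489 = 0.511
(A ↔ ~B) ↔ ~~C = 1 − |0.960 − 0.511| = 1 − 0.449 = 0.551
~((A ↔ ~B) ↔ ~~C) = 1 − 0.551 = 0.449
~C ∨ ~((A ↔ ~B) ↔ ~~C) = max(0.489, 0.449) = 0.489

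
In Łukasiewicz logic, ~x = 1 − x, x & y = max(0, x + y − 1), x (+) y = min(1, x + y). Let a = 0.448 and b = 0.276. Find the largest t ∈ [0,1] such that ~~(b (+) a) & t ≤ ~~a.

0.724

b (+) a = min(1, 0.276 + 0.448) = min(1, 0.724) = 0.724
~(b (+) a) = 1 − 0.724 = 0.276
~~(b (+) a) = 1 − 0.276 = 0.724
So the left factor is ~~(b (+) a) = 0.724.
~a = 1 − 0.448 = 0.552
~~a = 1 − 0.552 = 0.448
So the right-hand bound is ~~a = 0.448.
The residuum of the Łukasiewicz t-norm gives the supremum: min(1, 1 − 0.724 + 0.448).
1 − 0.724 + 0.448 = 0.724, so t = min(1, 0.724) = 0.724.
Check: 0.724 & 0.724 = max(0, 0.448) = 0.448 ≤ 0.448.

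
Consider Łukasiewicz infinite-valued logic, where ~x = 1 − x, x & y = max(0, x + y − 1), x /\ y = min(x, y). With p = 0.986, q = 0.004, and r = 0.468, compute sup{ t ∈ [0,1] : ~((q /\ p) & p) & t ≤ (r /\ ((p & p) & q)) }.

0.000

q /\ p = min(0.004, 0.986) = 0.004
(q /\ p) & p = max(0, 0.004 + 0.986 − 1) = max(0, -0.010) = 0.000
~((q /\ p) & p) = 1 − 0.000 = 1.000
So the left factor is ~((q /\ p) & p) = 1.000.
p & p = max(0, 0.986 + 0.986 − 1) = max(0, 0.972) = 0.972
(p & p) & q = max(0, 0.972 + 0.004 − 1) = max(0, -0.024) = 0.000
r /\ ((p & p) & q) = min(0.468, 0.000) = 0.000
So the right-hand bound is r /\ ((p & p) & q) = 0.000.
The residuum of the Łukasiewicz t-norm gives the supremum: min(1, 1 − 1.000 + 0.000).
1 − 1.000 + 0.000 = 0.000, so t = min(1, 0.000) = 0.000.
Check: 1.000 & 0.000 = max(0, 0.000) = 0.000 ≤ 0.000.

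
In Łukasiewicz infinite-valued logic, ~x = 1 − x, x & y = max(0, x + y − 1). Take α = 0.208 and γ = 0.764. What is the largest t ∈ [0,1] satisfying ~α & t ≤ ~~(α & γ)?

0.208

~α = 1 − 0.208 = 0.792
So the left factor is ~α = 0.792.
α & γ = max(0, 0.208 + 0.764 − 1) = max(0, -0.028) = 0.000
~(α & γ) = 1 − 0.000 = 1.000
~~(α & γ) = 1 − 1.000 = 0.000
So the right-hand bound is ~~(α & γ) = 0.000.
The residuum of the Łukasiewicz t-norm gives the supremum: min(1, 1 − 0.792 + 0.000).
1 − 0.792 + 0.000 = 0.208, so t = min(1, 0.208) = 0.208.
Check: 0.792 & 0.208 = max(0, 0.000) = 0.000 ≤ 0.000.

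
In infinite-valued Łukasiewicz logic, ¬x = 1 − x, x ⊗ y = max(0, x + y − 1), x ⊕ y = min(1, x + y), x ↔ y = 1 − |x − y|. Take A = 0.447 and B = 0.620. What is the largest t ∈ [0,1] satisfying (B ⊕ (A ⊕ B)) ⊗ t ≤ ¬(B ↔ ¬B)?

0.240

A ⊕ B = min(1, 0.447 + 0.620) = min(1, 1.067) = 1.000
B ⊕ (A ⊕ B) = min(1, 0.620 + 1.000) = min(1, 1.620) = 1.000
So the left factor is B ⊕ (A ⊕ B) = 1.000.
¬B = 1 − 0.620 = 0.380
B ↔ ¬B = 1 − |0.620 − 0.380| = 1 − 0.240 = 0.760
¬(B ↔ ¬B) = 1 − 0.760 = 0.240
So the right-hand bound is ¬(B ↔ ¬B) = 0.240.
The residuum of the Łukasiewicz t-norm gives the supremum: min(1, 1 − 1.000 + 0.240).
1 − 1.000 + 0.240 = 0.240, so t = min(1, 0.240) = 0.240.
Check: 1.000 ⊗ 0.240 = max(0, 0.240) = 0.240 ≤ 0.240.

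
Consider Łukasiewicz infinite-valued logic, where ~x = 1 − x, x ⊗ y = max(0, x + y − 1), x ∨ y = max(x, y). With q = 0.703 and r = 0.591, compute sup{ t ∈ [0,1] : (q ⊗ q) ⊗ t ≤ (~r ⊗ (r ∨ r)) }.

0.594

q ⊗ q = max(0, 0.703 + 0.703 − 1) = max(0, 0.406) = 0.406
So the left factor is q ⊗ q = 0.406.
~r = 1 − 0.591 = 0.409
r ∨ r = max(0.591, 0.591) = 0.591
~r ⊗ (r ∨ r) = max(0, 0.409 + 0.591 − 1) = max(0, 0.000) = 0.000
So the right-hand bound is ~r ⊗ (r ∨ r) = 0.000.
The residuum of the Łukasiewicz t-norm gives the supremum: min(1, 1 − 0.406 + 0.000).
1 − 0.406 + 0.000 = 0.594, so t = min(1, 0.594) = 0.594.
Check: 0.406 ⊗ 0.594 = max(0, 0.000) = 0.000 ≤ 0.000.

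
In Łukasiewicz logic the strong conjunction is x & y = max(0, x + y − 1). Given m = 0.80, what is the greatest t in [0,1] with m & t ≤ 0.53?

0.73

The residuum of the Łukasiewicz t-norm gives the supremum: min(1, 1 − 0.80 + 0.53).
1 − 0.80 + 0.53 = 0.73, so t = min(1, 0.73) = 0.73.
Check: 0.80 & 0.73 = max(0, 0.53) = 0.53 ≤ 0.53.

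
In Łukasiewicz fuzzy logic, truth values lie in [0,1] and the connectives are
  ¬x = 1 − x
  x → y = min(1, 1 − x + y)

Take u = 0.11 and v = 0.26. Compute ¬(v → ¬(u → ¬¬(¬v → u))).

¬v = 1 − 0.26 = 0.74
¬v → u = min(1, 1 − 0.74 + 0.11) = min(1, 0.37) = 0.37
¬(¬v → u) = 1 − 0.37 = 0.63
¬¬(¬v → u) = 1 − 0.63 = 0.37
u → ¬¬(¬v → u) = min(1, 1 − 0.11 + 0.37) = min(1, 1.26) = 1.00
¬(u → ¬¬(¬v → u)) = 1 − 1.00 = 0.00
v → ¬(u → ¬¬(¬v → u)) = min(1, 1 − 0.26 + 0.00) = min(1, 0.74) = 0.74
¬(v → ¬(u → ¬¬(¬v → u))) = 1 − 0.74 = 0.26

0.26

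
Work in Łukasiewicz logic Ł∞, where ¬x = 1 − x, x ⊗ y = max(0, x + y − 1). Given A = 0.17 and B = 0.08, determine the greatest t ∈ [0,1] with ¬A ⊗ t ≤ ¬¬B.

0.25

¬A = 1 − 0.17 = 0.83
So the left factor is ¬A = 0.83.
¬B = 1 − 0.08 = 0.92
¬¬B = 1 − 0.92 = 0.08
So the right-hand bound is ¬¬B = 0.08.
The residuum of the Łukasiewicz t-norm gives the supremum: min(1, 1 − 0.83 + 0.08).
1 − 0.83 + 0.08 = 0.25, so t = min(1, 0.25) = 0.25.
Check: 0.83 ⊗ 0.25 = max(0, 0.08) = 0.08 ≤ 0.08.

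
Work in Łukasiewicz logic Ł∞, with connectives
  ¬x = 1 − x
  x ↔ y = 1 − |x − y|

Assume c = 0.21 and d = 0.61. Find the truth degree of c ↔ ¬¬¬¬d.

¬d = 1 − 0.61 = 0.39
¬¬d = 1 − 0.39 = 0.61
¬¬¬d = 1 − 0.61 = 0.39
¬¬¬¬d = 1 − 0.39 = 0.61
c ↔ ¬¬¬¬d = 1 − |0.21 − 0.61| = 1 − 0.40 = 0.60

0.60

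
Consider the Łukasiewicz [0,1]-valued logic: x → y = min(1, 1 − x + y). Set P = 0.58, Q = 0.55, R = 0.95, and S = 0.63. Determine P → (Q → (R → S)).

R → S = min(1, 1 − 0.95 + 0.63) = min(1, 0.68) = 0.68
Q → (R → S) = min(1, 1 − 0.55 + 0.68) = min(1, 1.13) = 1.00
P → (Q → (R → S)) = min(1, 1 − 0.58 + 1.00) = min(1, 1.42) = 1.00

1.00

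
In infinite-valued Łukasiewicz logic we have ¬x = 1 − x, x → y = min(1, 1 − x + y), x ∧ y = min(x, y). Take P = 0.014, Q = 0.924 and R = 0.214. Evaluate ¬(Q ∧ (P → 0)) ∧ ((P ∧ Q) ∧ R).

0.014

P → 0 = min(1, 1 − 0.014 + 0.000) = min(1, 0.986) = 0.986
Q ∧ (P → 0) = min(0.924, 0.986) = 0.924
¬(Q ∧ (P → 0)) = 1 − 0.924 = 0.076
P ∧ Q = min(0.014, 0.924) = 0.014
(P ∧ Q) ∧ R = min(0.014, 0.214) = 0.014
¬(Q ∧ (P → 0)) ∧ ((P ∧ Q) ∧ R) = min(0.076, 0.014) = 0.014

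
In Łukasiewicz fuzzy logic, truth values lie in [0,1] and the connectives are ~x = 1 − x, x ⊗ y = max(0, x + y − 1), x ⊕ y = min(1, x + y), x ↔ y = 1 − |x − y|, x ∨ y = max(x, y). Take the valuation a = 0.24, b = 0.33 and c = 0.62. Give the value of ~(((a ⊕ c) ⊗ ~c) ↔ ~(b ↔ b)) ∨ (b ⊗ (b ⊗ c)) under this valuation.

0.24

a ⊕ c = min(1, 0.24 + 0.62) = min(1, 0.86) = 0.86
~c = 1 − 0.62 = 0.38
(a ⊕ c) ⊗ ~c = max(0, 0.86 + 0.38 − 1) = max(0, 0.24) = 0.24
b ↔ b = 1 − |0.33 − 0.33| = 1 − 0.00 = 1.00
~(b ↔ b) = 1 − 1.00 = 0.00
((a ⊕ c) ⊗ ~c) ↔ ~(b ↔ b) = 1 − |0.24 − 0.00| = 1 − 0.24 = 0.76
~(((a ⊕ c) ⊗ ~c) ↔ ~(b ↔ b)) = 1 − 0.76 = 0.24
b ⊗ c = max(0, 0.33 + 0.62 − 1) = max(0, -0.05) = 0.00
b ⊗ (b ⊗ c) = max(0, 0.33 + 0.00 − 1) = max(0, -0.67) = 0.00
~(((a ⊕ c) ⊗ ~c) ↔ ~(b ↔ b)) ∨ (b ⊗ (b ⊗ c)) = max(0.24, 0.00) = 0.24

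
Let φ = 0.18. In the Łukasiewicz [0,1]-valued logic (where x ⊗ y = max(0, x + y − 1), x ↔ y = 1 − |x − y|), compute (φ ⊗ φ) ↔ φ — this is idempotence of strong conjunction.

0.82

φ ⊗ φ = max(0, 0.18 + 0.18 − 1) = max(0, -0.64) = 0.00
(φ ⊗ φ) ↔ φ = 1 − |0.00 − 0.18| = 1 − 0.18 = 0.82
(The value 0.82 < 1 shows this instance is not satisfied; fails in Ł∞ since a ⊗ a = max(0, 2a−1) ≠ a in general.)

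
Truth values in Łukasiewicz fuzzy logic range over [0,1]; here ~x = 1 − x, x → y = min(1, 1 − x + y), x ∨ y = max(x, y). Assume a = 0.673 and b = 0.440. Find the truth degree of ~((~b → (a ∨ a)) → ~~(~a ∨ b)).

0.560

~b = 1 − 0.440 = 0.560
a ∨ a = max(0.673, 0.673) = 0.673
~b → (a ∨ a) = min(1, 1 − 0.560 + 0.673) = min(1, 1.113) = 1.000
~a = 1 − 0.673 = 0.327
~a ∨ b = max(0.327, 0.440) = 0.440
~(~a ∨ b) = 1 − 0.440 = 0.560
~~(~a ∨ b) = 1 − 0.560 = 0.440
(~b → (a ∨ a)) → ~~(~a ∨ b) = min(1, 1 − 1.000 + 0.440) = min(1, 0.440) = 0.440
~((~b → (a ∨ a)) → ~~(~a ∨ b)) = 1 − 0.440 = 0.560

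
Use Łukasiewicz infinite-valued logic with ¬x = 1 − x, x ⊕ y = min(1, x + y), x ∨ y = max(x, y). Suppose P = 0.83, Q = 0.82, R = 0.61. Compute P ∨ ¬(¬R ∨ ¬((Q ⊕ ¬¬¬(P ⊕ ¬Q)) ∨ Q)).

0.83

¬R = 1 − 0.61 = 0.39
¬Q = 1 − 0.82 = 0.18
P ⊕ ¬Q = min(1, 0.83 + 0.18) = min(1, 1.01) = 1.00
¬(P ⊕ ¬Q) = 1 − 1.00 = 0.00
¬¬(P ⊕ ¬Q) = 1 − 0.00 = 1.00
¬¬¬(P ⊕ ¬Q) = 1 − 1.00 = 0.00
Q ⊕ ¬¬¬(P ⊕ ¬Q) = min(1, 0.82 + 0.00) = min(1, 0.82) = 0.82
(Q ⊕ ¬¬¬(P ⊕ ¬Q)) ∨ Q = max(0.82, 0.82) = 0.82
¬((Q ⊕ ¬¬¬(P ⊕ ¬Q)) ∨ Q) = 1 − 0.82 = 0.18
¬R ∨ ¬((Q ⊕ ¬¬¬(P ⊕ ¬Q)) ∨ Q) = max(0.39, 0.18) = 0.39
¬(¬R ∨ ¬((Q ⊕ ¬¬¬(P ⊕ ¬Q)) ∨ Q)) = 1 − 0.39 = 0.61
P ∨ ¬(¬R ∨ ¬((Q ⊕ ¬¬¬(P ⊕ ¬Q)) ∨ Q)) = max(0.83, 0.61) = 0.83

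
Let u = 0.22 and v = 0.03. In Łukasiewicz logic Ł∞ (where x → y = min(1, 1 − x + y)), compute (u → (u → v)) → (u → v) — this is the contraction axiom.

u → v = min(1, 1 − 0.22 + 0.03) = min(1, 0.81) = 0.81
u → (u → v) = min(1, 1 − 0.22 + 0.81) = min(1, 1.59) = 1.00
(u → (u → v)) → (u → v) = min(1, 1 − 1.00 + 0.81) = min(1, 0.81) = 0.81
(The value 0.81 < 1 shows this instance is not satisfied; fails in Ł∞ (the t-norm is not idempotent).)

0.81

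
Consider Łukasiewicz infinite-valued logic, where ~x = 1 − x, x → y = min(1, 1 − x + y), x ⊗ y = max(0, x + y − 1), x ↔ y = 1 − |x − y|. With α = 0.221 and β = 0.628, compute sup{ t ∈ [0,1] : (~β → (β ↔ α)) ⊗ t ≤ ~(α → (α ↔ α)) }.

0.000

~β = 1 − 0.628 = 0.372
β ↔ α = 1 − |0.628 − 0.221| = 1 − 0.407 = 0.593
~β → (β ↔ α) = min(1, 1 − 0.372 + 0.593) = min(1, 1.221) = 1.000
So the left factor is ~β → (β ↔ α) = 1.000.
α ↔ α = 1 − |0.221 − 0.221| = 1 − 0.000 = 1.000
α → (α ↔ α) = min(1, 1 − 0.221 + 1.000) = min(1, 1.779) = 1.000
~(α → (α ↔ α)) = 1 − 1.000 = 0.000
So the right-hand bound is ~(α → (α ↔ α)) = 0.000.
The residuum of the Łukasiewicz t-norm gives the supremum: min(1, 1 − 1.000 + 0.000).
1 − 1.000 + 0.000 = 0.000, so t = min(1, 0.000) = 0.000.
Check: 1.000 ⊗ 0.000 = max(0, 0.000) = 0.000 ≤ 0.000.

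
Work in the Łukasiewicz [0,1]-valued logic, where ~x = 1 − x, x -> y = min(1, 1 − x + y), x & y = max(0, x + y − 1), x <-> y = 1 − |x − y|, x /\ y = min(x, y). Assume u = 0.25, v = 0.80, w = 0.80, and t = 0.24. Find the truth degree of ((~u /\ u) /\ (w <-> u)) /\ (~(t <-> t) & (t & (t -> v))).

~u = 1 − 0.25 = 0.75
~u /\ u = min(0.75, 0.25) = 0.25
w <-> u = 1 − |0.80 − 0.25| = 1 − 0.55 = 0.45
(~u /\ u) /\ (w <-> u) = min(0.25, 0.45) = 0.25
t <-> t = 1 − |0.24 − 0.24| = 1 − 0.00 = 1.00
~(t <-> t) = 1 − 1.00 = 0.00
t -> v = min(1, 1 − 0.24 + 0.80) = min(1, 1.56) = 1.00
t & (t -> v) = max(0, 0.24 + 1.00 − 1) = max(0, 0.24) = 0.24
~(t <-> t) & (t & (t -> v)) = max(0, 0.00 + 0.24 − 1) = max(0, -0.76) = 0.00
((~u /\ u) /\ (w <-> u)) /\ (~(t <-> t) & (t & (t -> v))) = min(0.25, 0.00) = 0.00

0.00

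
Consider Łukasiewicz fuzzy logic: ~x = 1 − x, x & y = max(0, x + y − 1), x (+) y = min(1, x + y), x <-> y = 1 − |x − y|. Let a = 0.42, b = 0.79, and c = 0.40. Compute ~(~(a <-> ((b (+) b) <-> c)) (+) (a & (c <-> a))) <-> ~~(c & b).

b (+) b = min(1, 0.79 + 0.79) = min(1, 1.58) = 1.00
(b (+) b) <-> c = 1 − |1.00 − 0.40| = 1 − 0.60 = 0.40
a <-> ((b (+) b) <-> c) = 1 − |0.42 − 0.40| = 1 − 0.02 = 0.98
~(a <-> ((b (+) b) <-> c)) = 1 − 0.98 = 0.02
c <-> a = 1 − |0.40 − 0.42| = 1 − 0.02 = 0.98
a & (c <-> a) = max(0, 0.42 + 0.98 − 1) = max(0, 0.40) = 0.40
~(a <-> ((b (+) b) <-> c)) (+) (a & (c <-> a)) = min(1, 0.02 + 0.40) = min(1, 0.42) = 0.42
~(~(a <-> ((b (+) b) <-> c)) (+) (a & (c <-> a))) = 1 − 0.42 = 0.58
c & b = max(0, 0.40 + 0.79 − 1) = max(0, 0.19) = 0.19
~(c & b) = 1 − 0.19 = 0.81
~~(c & b) = 1 − 0.81 = 0.19
~(~(a <-> ((b (+) b) <-> c)) (+) (a & (c <-> a))) <-> ~~(c & b) = 1 − |0.58 − 0.19| = 1 − 0.39 = 0.61

0.61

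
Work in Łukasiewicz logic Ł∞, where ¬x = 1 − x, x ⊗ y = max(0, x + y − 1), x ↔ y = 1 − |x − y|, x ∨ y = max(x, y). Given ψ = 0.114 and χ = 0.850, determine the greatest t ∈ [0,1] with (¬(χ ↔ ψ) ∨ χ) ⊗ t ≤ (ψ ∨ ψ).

0.264

χ ↔ ψ = 1 − |0.850 − 0.114| = 1 − 0.736 = 0.264
¬(χ ↔ ψ) = 1 − 0.264 = 0.736
¬(χ ↔ ψ) ∨ χ = max(0.736, 0.850) = 0.850
So the left factor is ¬(χ ↔ ψ) ∨ χ = 0.850.
ψ ∨ ψ = max(0.114, 0.114) = 0.114
So the right-hand bound is ψ ∨ ψ = 0.114.
The residuum of the Łukasiewicz t-norm gives the supremum: min(1, 1 − 0.850 + 0.114).
1 − 0.850 + 0.114 = 0.264, so t = min(1, 0.264) = 0.264.
Check: 0.850 ⊗ 0.264 = max(0, 0.114) = 0.114 ≤ 0.114.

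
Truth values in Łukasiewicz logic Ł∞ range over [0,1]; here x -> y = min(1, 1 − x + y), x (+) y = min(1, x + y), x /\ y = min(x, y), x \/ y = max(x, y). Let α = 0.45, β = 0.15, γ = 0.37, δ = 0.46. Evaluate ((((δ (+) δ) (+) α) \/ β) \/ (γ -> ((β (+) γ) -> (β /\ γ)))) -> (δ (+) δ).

0.92

δ (+) δ = min(1, 0.46 + 0.46) = min(1, 0.92) = 0.92
(δ (+) δ) (+) α = min(1, 0.92 + 0.45) = min(1, 1.37) = 1.00
((δ (+) δ) (+) α) \/ β = max(1.00, 0.15) = 1.00
β (+) γ = min(1, 0.15 + 0.37) = min(1, 0.52) = 0.52
β /\ γ = min(0.15, 0.37) = 0.15
(β (+) γ) -> (β /\ γ) = min(1, 1 − 0.52 + 0.15) = min(1, 0.63) = 0.63
γ -> ((β (+) γ) -> (β /\ γ)) = min(1, 1 − 0.37 + 0.63) = min(1, 1.26) = 1.00
(((δ (+) δ) (+) α) \/ β) \/ (γ -> ((β (+) γ) -> (β /\ γ))) = max(1.00, 1.00) = 1.00
((((δ (+) δ) (+) α) \/ β) \/ (γ -> ((β (+) γ) -> (β /\ γ)))) -> (δ (+) δ) = min(1, 1 − 1.00 + 0.92) = min(1, 0.92) = 0.92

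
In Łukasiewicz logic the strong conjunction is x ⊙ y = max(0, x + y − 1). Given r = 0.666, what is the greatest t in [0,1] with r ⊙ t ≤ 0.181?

0.515

The residuum of the Łukasiewicz t-norm gives the supremum: min(1, 1 − 0.666 + 0.181).
1 − 0.666 + 0.181 = 0.515, so t = min(1, 0.515) = 0.515.
Check: 0.666 ⊙ 0.515 = max(0, 0.181) = 0.181 ≤ 0.181.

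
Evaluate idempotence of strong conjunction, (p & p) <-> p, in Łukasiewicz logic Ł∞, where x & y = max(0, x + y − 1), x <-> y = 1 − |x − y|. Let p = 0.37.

p & p = max(0, 0.37 + 0.37 − 1) = max(0, -0.26) = 0.00
(p & p) <-> p = 1 − |0.00 − 0.37| = 1 − 0.37 = 0.63
(The value 0.63 < 1 shows this instance is not satisfied; fails in Ł∞ since a ⊗ a = max(0, 2a−1) ≠ a in general.)

0.63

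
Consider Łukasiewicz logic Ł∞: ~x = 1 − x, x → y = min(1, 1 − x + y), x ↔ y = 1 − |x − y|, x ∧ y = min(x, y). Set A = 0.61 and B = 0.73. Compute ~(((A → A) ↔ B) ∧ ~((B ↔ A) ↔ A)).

0.73

A → A = min(1, 1 − 0.61 + 0.61) = min(1, 1.00) = 1.00
(A → A) ↔ B = 1 − |1.00 − 0.73| = 1 − 0.27 = 0.73
B ↔ A = 1 − |0.73 − 0.61| = 1 − 0.12 = 0.88
(B ↔ A) ↔ A = 1 − |0.88 − 0.61| = 1 − 0.27 = 0.73
~((B ↔ A) ↔ A) = 1 − 0.73 = 0.27
((A → A) ↔ B) ∧ ~((B ↔ A) ↔ A) = min(0.73, 0.27) = 0.27
~(((A → A) ↔ B) ∧ ~((B ↔ A) ↔ A)) = 1 − 0.27 = 0.73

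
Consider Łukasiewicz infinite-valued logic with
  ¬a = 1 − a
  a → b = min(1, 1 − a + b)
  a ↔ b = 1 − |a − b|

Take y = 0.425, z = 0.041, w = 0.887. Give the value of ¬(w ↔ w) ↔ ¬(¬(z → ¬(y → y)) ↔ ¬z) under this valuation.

w ↔ w = 1 − |0.887 − 0.887| = 1 − 0.000 = 1.000
¬(w ↔ w) = 1 − 1.000 = 0.000
y → y = min(1, 1 − 0.425 + 0.425) = min(1, 1.000) = 1.000
¬(y → y) = 1 − 1.000 = 0.000
z → ¬(y → y) = min(1, 1 − 0.041 + 0.000) = min(1, 0.959) = 0.959
¬(z → ¬(y → y)) = 1 − 0.959 = 0.041
¬z = 1 − 0.041 = 0.959
¬(z → ¬(y → y)) ↔ ¬z = 1 − |0.041 − 0.959| = 1 − 0.918 = 0.082
¬(¬(z → ¬(y → y)) ↔ ¬z) = 1 − 0.082 = 0.918
¬(w ↔ w) ↔ ¬(¬(z → ¬(y → y)) ↔ ¬z) = 1 − |0.000 − 0.918| = 1 − 0.918 = 0.082

0.082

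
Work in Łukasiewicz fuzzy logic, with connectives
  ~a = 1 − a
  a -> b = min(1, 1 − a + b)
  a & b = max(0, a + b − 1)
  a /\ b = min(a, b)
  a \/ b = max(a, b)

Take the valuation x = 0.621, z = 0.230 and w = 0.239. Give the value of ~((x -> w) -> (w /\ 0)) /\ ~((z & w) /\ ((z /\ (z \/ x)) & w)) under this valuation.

0.618

x -> w = min(1, 1 − 0.621 + 0.239) = min(1, 0.618) = 0.618
w /\ 0 = min(0.239, 0.000) = 0.000
(x -> w) -> (w /\ 0) = min(1, 1 − 0.618 + 0.000) = min(1, 0.382) = 0.382
~((x -> w) -> (w /\ 0)) = 1 − 0.382 = 0.618
z & w = max(0, 0.230 + 0.239 − 1) = max(0, -0.531) = 0.000
z \/ x = max(0.230, 0.621) = 0.621
z /\ (z \/ x) = min(0.230, 0.621) = 0.230
(z /\ (z \/ x)) & w = max(0, 0.230 + 0.239 − 1) = max(0, -0.531) = 0.000
(z & w) /\ ((z /\ (z \/ x)) & w) = min(0.000, 0.000) = 0.000
~((z & w) /\ ((z /\ (z \/ x)) & w)) = 1 − 0.000 = 1.000
~((x -> w) -> (w /\ 0)) /\ ~((z & w) /\ ((z /\ (z \/ x)) & w)) = min(0.618, 1.000) = 0.618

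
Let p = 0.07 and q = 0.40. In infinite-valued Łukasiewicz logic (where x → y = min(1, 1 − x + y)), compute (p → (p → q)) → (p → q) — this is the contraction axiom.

p → q = min(1, 1 − 0.07 + 0.40) = min(1, 1.33) = 1.00
p → (p → q) = min(1, 1 − 0.07 + 1.00) = min(1, 1.93) = 1.00
(p → (p → q)) → (p → q) = min(1, 1 − 1.00 + 1.00) = min(1, 1.00) = 1.00

1.00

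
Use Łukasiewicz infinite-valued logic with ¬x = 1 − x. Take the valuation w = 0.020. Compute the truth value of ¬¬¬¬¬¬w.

¬w = 1 − 0.020 = 0.980
¬¬w = 1 − 0.980 = 0.020
¬¬¬w = 1 − 0.020 = 0.980
¬¬¬¬w = 1 − 0.980 = 0.020
¬¬¬¬¬w = 1 − 0.020 = 0.980
¬¬¬¬¬¬w = 1 − 0.980 = 0.020

0.020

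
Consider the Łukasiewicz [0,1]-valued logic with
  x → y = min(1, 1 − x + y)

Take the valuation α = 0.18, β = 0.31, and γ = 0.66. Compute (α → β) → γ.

α → β = min(1, 1 − 0.18 + 0.31) = min(1, 1.13) = 1.00
(α → β) → γ = min(1, 1 − 1.00 + 0.66) = min(1, 0.66) = 0.66

0.66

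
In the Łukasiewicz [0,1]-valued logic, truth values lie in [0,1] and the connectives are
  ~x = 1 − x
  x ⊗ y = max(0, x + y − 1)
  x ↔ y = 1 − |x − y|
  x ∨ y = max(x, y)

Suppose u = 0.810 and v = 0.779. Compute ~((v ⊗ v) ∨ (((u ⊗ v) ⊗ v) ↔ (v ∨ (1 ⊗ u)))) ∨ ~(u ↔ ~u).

v ⊗ v = max(0, 0.779 + 0.779 − 1) = max(0, 0.558) = 0.558
u ⊗ v = max(0, 0.810 + 0.779 − 1) = max(0, 0.589) = 0.589
(u ⊗ v) ⊗ v = max(0, 0.589 + 0.779 − 1) = max(0, 0.368) = 0.368
1 ⊗ u = max(0, 1.000 + 0.810 − 1) = max(0, 0.810) = 0.810
v ∨ (1 ⊗ u) = max(0.779, 0.810) = 0.810
((u ⊗ v) ⊗ v) ↔ (v ∨ (1 ⊗ u)) = 1 − |0.368 − 0.810| = 1 − 0.442 = 0.558
(v ⊗ v) ∨ (((u ⊗ v) ⊗ v) ↔ (v ∨ (1 ⊗ u))) = max(0.558, 0.558) = 0.558
~((v ⊗ v) ∨ (((u ⊗ v) ⊗ v) ↔ (v ∨ (1 ⊗ u)))) = 1 − 0.558 = 0.442
~u = 1 − 0.810 = 0.190
u ↔ ~u = 1 − |0.810 − 0.190| = 1 − 0.620 = 0.380
~(u ↔ ~u) = 1 − 0.380 = 0.620
~((v ⊗ v) ∨ (((u ⊗ v) ⊗ v) ↔ (v ∨ (1 ⊗ u)))) ∨ ~(u ↔ ~u) = max(0.442, 0.620) = 0.620

0.620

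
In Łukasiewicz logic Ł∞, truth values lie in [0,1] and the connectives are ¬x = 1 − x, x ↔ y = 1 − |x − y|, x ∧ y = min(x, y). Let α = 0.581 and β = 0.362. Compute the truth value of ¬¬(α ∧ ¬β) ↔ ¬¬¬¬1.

0.581

¬β = 1 − 0.362 = 0.638
α ∧ ¬β = min(0.581, 0.638) = 0.581
¬(α ∧ ¬β) = 1 − 0.581 = 0.419
¬¬(α ∧ ¬β) = 1 − 0.419 = 0.581
¬1 = 1 − 1.000 = 0.000
¬¬1 = 1 − 0.000 = 1.000
¬¬¬1 = 1 − 1.000 = 0.000
¬¬¬¬1 = 1 − 0.000 = 1.000
¬¬(α ∧ ¬β) ↔ ¬¬¬¬1 = 1 − |0.581 − 1.000| = 1 − 0.419 = 0.581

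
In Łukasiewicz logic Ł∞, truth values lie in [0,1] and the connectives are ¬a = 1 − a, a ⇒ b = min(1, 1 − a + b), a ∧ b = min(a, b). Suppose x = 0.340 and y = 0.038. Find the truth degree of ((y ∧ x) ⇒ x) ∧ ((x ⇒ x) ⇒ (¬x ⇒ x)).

0.680

y ∧ x = min(0.038, 0.340) = 0.038
(y ∧ x) ⇒ x = min(1, 1 − 0.038 + 0.340) = min(1, 1.302) = 1.000
x ⇒ x = min(1, 1 − 0.340 + 0.340) = min(1, 1.000) = 1.000
¬x = 1 − 0.340 = 0.660
¬x ⇒ x = min(1, 1 − 0.660 + 0.340) = min(1, 0.680) = 0.680
(x ⇒ x) ⇒ (¬x ⇒ x) = min(1, 1 − 1.000 + 0.680) = min(1, 0.680) = 0.680
((y ∧ x) ⇒ x) ∧ ((x ⇒ x) ⇒ (¬x ⇒ x)) = min(1.000, 0.680) = 0.680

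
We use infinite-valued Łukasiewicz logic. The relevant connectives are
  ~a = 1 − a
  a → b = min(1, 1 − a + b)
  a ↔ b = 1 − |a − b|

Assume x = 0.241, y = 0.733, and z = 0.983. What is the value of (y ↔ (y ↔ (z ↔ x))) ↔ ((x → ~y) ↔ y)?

z ↔ x = 1 − |0.983 − 0.241| = 1 − 0.742 = 0.258
y ↔ (z ↔ x) = 1 − |0.733 − 0.258| = 1 − 0.475 = 0.525
y ↔ (y ↔ (z ↔ x)) = 1 − |0.733 − 0.525| = 1 − 0.208 = 0.792
~y = 1 − 0.733 = 0.267
x → ~y = min(1, 1 − 0.241 + 0.267) = min(1, 1.026) = 1.000
(x → ~y) ↔ y = 1 − |1.000 − 0.733| = 1 − 0.267 = 0.733
(y ↔ (y ↔ (z ↔ x))) ↔ ((x → ~y) ↔ y) = 1 − |0.792 − 0.733| = 1 − 0.059 = 0.941

0.941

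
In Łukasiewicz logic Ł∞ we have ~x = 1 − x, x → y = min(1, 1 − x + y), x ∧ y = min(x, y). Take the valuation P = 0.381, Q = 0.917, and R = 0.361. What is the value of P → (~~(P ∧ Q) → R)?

P ∧ Q = min(0.381, 0.917) = 0.381
~(P ∧ Q) = 1 − 0.381 = 0.619
~~(P ∧ Q) = 1 − 0.619 = 0.381
~~(P ∧ Q) → R = min(1, 1 − 0.381 + 0.361) = min(1, 0.980) = 0.980
P → (~~(P ∧ Q) → R) = min(1, 1 − 0.381 + 0.980) = min(1, 1.599) = 1.000

1.000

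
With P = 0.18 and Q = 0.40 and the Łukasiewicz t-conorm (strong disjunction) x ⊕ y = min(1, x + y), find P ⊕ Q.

P ⊕ Q = min(1, 0.18 + 0.40) = min(1, 0.58) = 0.58
For comparison, the Gödel t-conorm max(x, y) would give 0.40.

0.58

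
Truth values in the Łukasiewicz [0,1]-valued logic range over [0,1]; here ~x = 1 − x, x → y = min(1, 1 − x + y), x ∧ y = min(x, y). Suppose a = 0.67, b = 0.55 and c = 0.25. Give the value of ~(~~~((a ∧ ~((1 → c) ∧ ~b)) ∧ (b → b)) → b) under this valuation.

1 → c = min(1, 1 − 1.00 + 0.25) = min(1, 0.25) = 0.25
~b = 1 − 0.55 = 0.45
(1 → c) ∧ ~b = min(0.25, 0.45) = 0.25
~((1 → c) ∧ ~b) = 1 − 0.25 = 0.75
a ∧ ~((1 → c) ∧ ~b) = min(0.67, 0.75) = 0.67
b → b = min(1, 1 − 0.55 + 0.55) = min(1, 1.00) = 1.00
(a ∧ ~((1 → c) ∧ ~b)) ∧ (b → b) = min(0.67, 1.00) = 0.67
~((a ∧ ~((1 → c) ∧ ~b)) ∧ (b → b)) = 1 − 0.67 = 0.33
~~((a ∧ ~((1 → c) ∧ ~b)) ∧ (b → b)) = 1 − 0.33 = 0.67
~~~((a ∧ ~((1 → c) ∧ ~b)) ∧ (b → b)) = 1 − 0.67 = 0.33
~~~((a ∧ ~((1 → c) ∧ ~b)) ∧ (b → b)) → b = min(1, 1 − 0.33 + 0.55) = min(1, 1.22) = 1.00
~(~~~((a ∧ ~((1 → c) ∧ ~b)) ∧ (b → b)) → b) = 1 − 1.00 = 0.00

0.00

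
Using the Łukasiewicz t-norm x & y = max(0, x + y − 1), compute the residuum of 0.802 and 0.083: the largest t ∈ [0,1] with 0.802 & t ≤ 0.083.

0.281

The residuum of the Łukasiewicz t-norm gives the supremum: min(1, 1 − 0.802 + 0.083).
1 − 0.802 + 0.083 = 0.281, so t = min(1, 0.281) = 0.281.
Check: 0.802 & 0.281 = max(0, 0.083) = 0.083 ≤ 0.083.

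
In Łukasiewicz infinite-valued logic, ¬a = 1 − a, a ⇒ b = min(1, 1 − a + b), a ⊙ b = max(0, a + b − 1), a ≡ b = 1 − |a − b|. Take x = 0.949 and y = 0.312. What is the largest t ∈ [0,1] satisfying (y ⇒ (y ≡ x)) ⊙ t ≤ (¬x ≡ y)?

0.739

y ≡ x = 1 − |0.312 − 0.949| = 1 − 0.637 = 0.363
y ⇒ (y ≡ x) = min(1, 1 − 0.312 + 0.363) = min(1, 1.051) = 1.000
So the left factor is y ⇒ (y ≡ x) = 1.000.
¬x = 1 − 0.949 = 0.051
¬x ≡ y = 1 − |0.051 − 0.312| = 1 − 0.261 = 0.739
So the right-hand bound is ¬x ≡ y = 0.739.
The residuum of the Łukasiewicz t-norm gives the supremum: min(1, 1 − 1.000 + 0.739).
1 − 1.000 + 0.739 = 0.739, so t = min(1, 0.739) = 0.739.
Check: 1.000 ⊙ 0.739 = max(0, 0.739) = 0.739 ≤ 0.739.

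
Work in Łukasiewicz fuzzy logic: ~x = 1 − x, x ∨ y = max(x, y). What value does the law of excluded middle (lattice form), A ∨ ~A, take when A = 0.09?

0.91

~A = 1 − 0.09 = 0.91
A ∨ ~A = max(0.09, 0.91) = 0.91
(The value 0.91 < 1 shows this instance is not satisfied; not a Ł∞-tautology — its value is max(a, 1−a).)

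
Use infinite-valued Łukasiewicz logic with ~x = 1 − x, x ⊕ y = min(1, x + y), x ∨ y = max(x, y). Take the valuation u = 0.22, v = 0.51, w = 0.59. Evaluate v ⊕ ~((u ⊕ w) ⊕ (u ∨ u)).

0.51

u ⊕ w = min(1, 0.22 + 0.59) = min(1, 0.81) = 0.81
u ∨ u = max(0.22, 0.22) = 0.22
(u ⊕ w) ⊕ (u ∨ u) = min(1, 0.81 + 0.22) = min(1, 1.03) = 1.00
~((u ⊕ w) ⊕ (u ∨ u)) = 1 − 1.00 = 0.00
v ⊕ ~((u ⊕ w) ⊕ (u ∨ u)) = min(1, 0.51 + 0.00) = min(1, 0.51) = 0.51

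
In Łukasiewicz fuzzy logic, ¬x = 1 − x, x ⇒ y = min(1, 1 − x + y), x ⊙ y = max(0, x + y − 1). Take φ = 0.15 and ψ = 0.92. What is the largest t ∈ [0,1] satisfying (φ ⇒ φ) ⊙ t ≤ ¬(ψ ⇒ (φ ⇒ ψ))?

0.00

φ ⇒ φ = min(1, 1 − 0.15 + 0.15) = min(1, 1.00) = 1.00
So the left factor is φ ⇒ φ = 1.00.
φ ⇒ ψ = min(1, 1 − 0.15 + 0.92) = min(1, 1.77) = 1.00
ψ ⇒ (φ ⇒ ψ) = min(1, 1 − 0.92 + 1.00) = min(1, 1.08) = 1.00
¬(ψ ⇒ (φ ⇒ ψ)) = 1 − 1.00 = 0.00
So the right-hand bound is ¬(ψ ⇒ (φ ⇒ ψ)) = 0.00.
The residuum of the Łukasiewicz t-norm gives the supremum: min(1, 1 − 1.00 + 0.00).
1 − 1.00 + 0.00 = 0.00, so t = min(1, 0.00) = 0.00.
Check: 1.00 ⊙ 0.00 = max(0, 0.00) = 0.00 ≤ 0.00.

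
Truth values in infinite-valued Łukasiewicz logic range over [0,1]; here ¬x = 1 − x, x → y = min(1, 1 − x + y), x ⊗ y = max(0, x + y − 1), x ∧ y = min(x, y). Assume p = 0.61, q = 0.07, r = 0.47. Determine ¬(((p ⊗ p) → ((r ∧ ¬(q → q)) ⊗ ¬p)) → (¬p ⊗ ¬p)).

0.78

p ⊗ p = max(0, 0.61 + 0.61 − 1) = max(0, 0.22) = 0.22
q → q = min(1, 1 − 0.07 + 0.07) = min(1, 1.00) = 1.00
¬(q → q) = 1 − 1.00 = 0.00
r ∧ ¬(q → q) = min(0.47, 0.00) = 0.00
¬p = 1 − 0.61 = 0.39
(r ∧ ¬(q → q)) ⊗ ¬p = max(0, 0.00 + 0.39 − 1) = max(0, -0.61) = 0.00
(p ⊗ p) → ((r ∧ ¬(q → q)) ⊗ ¬p) = min(1, 1 − 0.22 + 0.00) = min(1, 0.78) = 0.78
¬p ⊗ ¬p = max(0, 0.39 + 0.39 − 1) = max(0, -0.22) = 0.00
((p ⊗ p) → ((r ∧ ¬(q → q)) ⊗ ¬p)) → (¬p ⊗ ¬p) = min(1, 1 − 0.78 + 0.00) = min(1, 0.22) = 0.22
¬(((p ⊗ p) → ((r ∧ ¬(q → q)) ⊗ ¬p)) → (¬p ⊗ ¬p)) = 1 − 0.22 = 0.78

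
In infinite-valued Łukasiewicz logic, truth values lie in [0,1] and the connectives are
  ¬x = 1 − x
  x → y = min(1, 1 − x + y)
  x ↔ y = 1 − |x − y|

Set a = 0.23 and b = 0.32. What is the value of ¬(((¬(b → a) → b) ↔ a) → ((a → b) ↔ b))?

0.00

b → a = min(1, 1 − 0.32 + 0.23) = min(1, 0.91) = 0.91
¬(b → a) = 1 − 0.91 = 0.09
¬(b → a) → b = min(1, 1 − 0.09 + 0.32) = min(1, 1.23) = 1.00
(¬(b → a) → b) ↔ a = 1 − |1.00 − 0.23| = 1 − 0.77 = 0.23
a → b = min(1, 1 − 0.23 + 0.32) = min(1, 1.09) = 1.00
(a → b) ↔ b = 1 − |1.00 − 0.32| = 1 − 0.68 = 0.32
((¬(b → a) → b) ↔ a) → ((a → b) ↔ b) = min(1, 1 − 0.23 + 0.32) = min(1, 1.09) = 1.00
¬(((¬(b → a) → b) ↔ a) → ((a → b) ↔ b)) = 1 − 1.00 = 0.00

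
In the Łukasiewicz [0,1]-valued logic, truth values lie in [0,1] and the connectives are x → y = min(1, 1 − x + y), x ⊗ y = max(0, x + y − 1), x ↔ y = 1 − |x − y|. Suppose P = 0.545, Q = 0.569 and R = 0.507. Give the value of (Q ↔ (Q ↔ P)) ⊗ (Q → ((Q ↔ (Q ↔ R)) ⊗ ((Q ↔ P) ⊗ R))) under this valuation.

0.138

Q ↔ P = 1 − |0.569 − 0.545| = 1 − 0.024 = 0.976
Q ↔ (Q ↔ P) = 1 − |0.569 − 0.976| = 1 − 0.407 = 0.593
Q ↔ R = 1 − |0.569 − 0.507| = 1 − 0.062 = 0.938
Q ↔ (Q ↔ R) = 1 − |0.569 − 0.938| = 1 − 0.369 = 0.631
(Q ↔ P) ⊗ R = max(0, 0.976 + 0.507 − 1) = max(0, 0.483) = 0.483
(Q ↔ (Q ↔ R)) ⊗ ((Q ↔ P) ⊗ R) = max(0, 0.631 + 0.483 − 1) = max(0, 0.114) = 0.114
Q → ((Q ↔ (Q ↔ R)) ⊗ ((Q ↔ P) ⊗ R)) = min(1, 1 − 0.569 + 0.114) = min(1, 0.545) = 0.545
(Q ↔ (Q ↔ P)) ⊗ (Q → ((Q ↔ (Q ↔ R)) ⊗ ((Q ↔ P) ⊗ R))) = max(0, 0.593 + 0.545 − 1) = max(0, 0.138) = 0.138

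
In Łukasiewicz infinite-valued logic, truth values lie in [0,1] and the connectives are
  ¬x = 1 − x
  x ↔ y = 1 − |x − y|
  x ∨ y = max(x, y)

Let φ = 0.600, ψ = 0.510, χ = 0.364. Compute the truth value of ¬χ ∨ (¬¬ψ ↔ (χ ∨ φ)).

¬χ = 1 − 0.364 = 0.636
¬ψ = 1 − 0.510 = 0.490
¬¬ψ = 1 − 0.490 = 0.510
χ ∨ φ = max(0.364, 0.600) = 0.600
¬¬ψ ↔ (χ ∨ φ) = 1 − |0.510 − 0.600| = 1 − 0.090 = 0.910
¬χ ∨ (¬¬ψ ↔ (χ ∨ φ)) = max(0.636, 0.910) = 0.910

0.910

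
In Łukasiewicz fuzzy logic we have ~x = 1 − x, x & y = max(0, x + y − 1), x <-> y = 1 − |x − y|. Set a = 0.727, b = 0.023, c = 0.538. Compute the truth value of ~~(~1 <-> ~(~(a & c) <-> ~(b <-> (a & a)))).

~1 = 1 − 1.000 = 0.000
a & c = max(0, 0.727 + 0.538 − 1) = max(0, 0.265) = 0.265
~(a & c) = 1 − 0.265 = 0.735
a & a = max(0, 0.727 + 0.727 − 1) = max(0, 0.454) = 0.454
b <-> (a & a) = 1 − |0.023 − 0.454| = 1 − 0.431 = 0.569
~(b <-> (a & a)) = 1 − 0.569 = 0.431
~(a & c) <-> ~(b <-> (a & a)) = 1 − |0.735 − 0.431| = 1 − 0.304 = 0.696
~(~(a & c) <-> ~(b <-> (a & a))) = 1 − 0.696 = 0.304
~1 <-> ~(~(a & c) <-> ~(b <-> (a & a))) = 1 − |0.000 − 0.304| = 1 − 0.304 = 0.696
~(~1 <-> ~(~(a & c) <-> ~(b <-> (a & a)))) = 1 − 0.696 = 0.304
~~(~1 <-> ~(~(a & c) <-> ~(b <-> (a & a)))) = 1 − 0.304 = 0.696

0.696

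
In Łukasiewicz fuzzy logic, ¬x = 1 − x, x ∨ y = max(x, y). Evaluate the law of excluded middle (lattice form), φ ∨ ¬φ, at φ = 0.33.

0.67

¬φ = 1 − 0.33 = 0.67
φ ∨ ¬φ = max(0.33, 0.67) = 0.67
(The value 0.67 < 1 shows this instance is not satisfied; not a Ł∞-tautology — its value is max(a, 1−a).)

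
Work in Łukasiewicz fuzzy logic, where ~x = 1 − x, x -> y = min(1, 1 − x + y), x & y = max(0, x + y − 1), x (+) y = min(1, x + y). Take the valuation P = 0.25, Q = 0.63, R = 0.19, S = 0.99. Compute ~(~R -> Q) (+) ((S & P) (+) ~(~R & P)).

1.00

~R = 1 − 0.19 = 0.81
~R -> Q = min(1, 1 − 0.81 + 0.63) = min(1, 0.82) = 0.82
~(~R -> Q) = 1 − 0.82 = 0.18
S & P = max(0, 0.99 + 0.25 − 1) = max(0, 0.24) = 0.24
~R & P = max(0, 0.81 + 0.25 − 1) = max(0, 0.06) = 0.06
~(~R & P) = 1 − 0.06 = 0.94
(S & P) (+) ~(~R & P) = min(1, 0.24 + 0.94) = min(1, 1.18) = 1.00
~(~R -> Q) (+) ((S & P) (+) ~(~R & P)) = min(1, 0.18 + 1.00) = min(1, 1.18) = 1.00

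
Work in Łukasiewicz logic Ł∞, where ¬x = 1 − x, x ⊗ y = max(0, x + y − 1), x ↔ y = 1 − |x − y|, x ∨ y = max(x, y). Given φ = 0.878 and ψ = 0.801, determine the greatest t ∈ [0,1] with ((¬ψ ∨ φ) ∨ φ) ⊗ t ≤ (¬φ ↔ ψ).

¬ψ = 1 − 0.801 = 0.199
¬ψ ∨ φ = max(0.199, 0.878) = 0.878
(¬ψ ∨ φ) ∨ φ = max(0.878, 0.878) = 0.878
So the left factor is (¬ψ ∨ φ) ∨ φ = 0.878.
¬φ = 1 − 0.878 = 0.122
¬φ ↔ ψ = 1 − |0.122 − 0.801| = 1 − 0.679 = 0.321
So the right-hand bound is ¬φ ↔ ψ = 0.321.
The residuum of the Łukasiewicz t-norm gives the supremum: min(1, 1 − 0.878 + 0.321).
1 − 0.878 + 0.321 = 0.443, so t = min(1, 0.443) = 0.443.
Check: 0.878 ⊗ 0.443 = max(0, 0.321) = 0.321 ≤ 0.321.

0.443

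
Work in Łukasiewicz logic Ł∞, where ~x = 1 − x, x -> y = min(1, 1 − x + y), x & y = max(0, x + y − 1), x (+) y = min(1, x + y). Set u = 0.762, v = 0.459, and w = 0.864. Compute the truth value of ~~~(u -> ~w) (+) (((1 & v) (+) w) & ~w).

~w = 1 − 0.864 = 0.136
u -> ~w = min(1, 1 − 0.762 + 0.136) = min(1, 0.374) = 0.374
~(u -> ~w) = 1 − 0.374 = 0.626
~~(u -> ~w) = 1 − 0.626 = 0.374
~~~(u -> ~w) = 1 − 0.374 = 0.626
1 & v = max(0, 1.000 + 0.459 − 1) = max(0, 0.459) = 0.459
(1 & v) (+) w = min(1, 0.459 + 0.864) = min(1, 1.323) = 1.000
((1 & v) (+) w) & ~w = max(0, 1.000 + 0.136 − 1) = max(0, 0.136) = 0.136
~~~(u -> ~w) (+) (((1 & v) (+) w) & ~w) = min(1, 0.626 + 0.136) = min(1, 0.762) = 0.762

0.762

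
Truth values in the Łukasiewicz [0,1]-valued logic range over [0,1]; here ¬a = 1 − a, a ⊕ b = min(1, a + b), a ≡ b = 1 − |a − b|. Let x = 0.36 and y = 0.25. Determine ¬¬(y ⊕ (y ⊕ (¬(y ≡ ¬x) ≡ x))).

¬x = 1 − 0.36 = 0.64
y ≡ ¬x = 1 − |0.25 − 0.64| = 1 − 0.39 = 0.61
¬(y ≡ ¬x) = 1 − 0.61 = 0.39
¬(y ≡ ¬x) ≡ x = 1 − |0.39 − 0.36| = 1 − 0.03 = 0.97
y ⊕ (¬(y ≡ ¬x) ≡ x) = min(1, 0.25 + 0.97) = min(1, 1.22) = 1.00
y ⊕ (y ⊕ (¬(y ≡ ¬x) ≡ x)) = min(1, 0.25 + 1.00) = min(1, 1.25) = 1.00
¬(y ⊕ (y ⊕ (¬(y ≡ ¬x) ≡ x))) = 1 − 1.00 = 0.00
¬¬(y ⊕ (y ⊕ (¬(y ≡ ¬x) ≡ x))) = 1 − 0.00 = 1.00

1.00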